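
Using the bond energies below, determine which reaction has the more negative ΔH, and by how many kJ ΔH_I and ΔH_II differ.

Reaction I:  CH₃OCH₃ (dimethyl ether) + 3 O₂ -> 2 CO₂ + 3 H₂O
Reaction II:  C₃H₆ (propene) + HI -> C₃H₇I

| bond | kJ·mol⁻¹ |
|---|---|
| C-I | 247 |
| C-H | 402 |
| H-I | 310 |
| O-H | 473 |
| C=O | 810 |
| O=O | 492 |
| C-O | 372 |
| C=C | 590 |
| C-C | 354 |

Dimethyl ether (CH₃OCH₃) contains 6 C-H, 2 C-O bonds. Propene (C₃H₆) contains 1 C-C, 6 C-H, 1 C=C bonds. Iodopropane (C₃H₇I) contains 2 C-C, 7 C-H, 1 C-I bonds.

Reaction I, by 1343 kJ

Reaction I:
  Bonds broken (reactants):
    C-H: 6 × 402 = 2412
    C-O: 2 × 372 = 744
    O=O: 3 × 492 = 1476
    Σ(broken) = 4632 kJ
  Bonds formed (products):
    C=O: 4 × 810 = 3240
    O-H: 6 × 473 = 2838
    Σ(formed) = 6078 kJ
  ΔH_I = 4632 − 6078 = −1446 kJ
Reaction II:
  Bonds broken (reactants):
    C-C: 1 × 354 = 354
    C-H: 6 × 402 = 2412
    C=C: 1 × 590 = 590
    H-I: 1 × 310 = 310
    Σ(broken) = 3666 kJ
  Bonds formed (products):
    C-C: 2 × 354 = 708
    C-H: 7 × 402 = 2814
    C-I: 1 × 247 = 247
    Σ(formed) = 3769 kJ
  ΔH_II = 3666 − 3769 = −103 kJ
ΔH_I − ΔH_II = −1343 kJ, so reaction I has the more negative ΔH; |ΔH_I − ΔH_II| = 1343 kJ.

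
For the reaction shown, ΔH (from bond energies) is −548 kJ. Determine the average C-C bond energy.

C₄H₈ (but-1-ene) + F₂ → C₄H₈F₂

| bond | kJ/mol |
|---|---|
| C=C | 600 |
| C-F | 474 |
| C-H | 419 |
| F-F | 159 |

D(C-C) ≈ 359 kJ/mol

Let D be the C-C bond energy.
Σ(broken) = 2×D + 8×419 + 1×600 + 1×159 = 4111 + 2D
Σ(formed) = 3×D + 2×474 + 8×419 = 4300 + 3D
ΔH = Σ(broken) − Σ(formed) = (4111 + 2D) − (4300 + 3D) = −189 − D
Setting this equal to −548 kJ gives D = 359 kJ/mol.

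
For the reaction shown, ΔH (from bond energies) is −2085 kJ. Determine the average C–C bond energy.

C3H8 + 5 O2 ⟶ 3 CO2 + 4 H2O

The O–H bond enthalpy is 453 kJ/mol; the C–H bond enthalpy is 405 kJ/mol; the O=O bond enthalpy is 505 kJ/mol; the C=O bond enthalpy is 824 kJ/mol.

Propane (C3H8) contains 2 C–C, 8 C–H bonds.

Let D be the C–C bond energy.
Σ(broken) = 2×D + 8×405 + 5×505 = 5765 + 2D
Σ(formed) = 6×824 + 8×453 = 8568
ΔH = Σ(broken) − Σ(formed) = (5765 + 2D) − (8568) = −2803 + 2D
Setting this equal to −2085 kJ gives 2D = 718, so D = 359 kJ/mol.

D(C–C) ≈ 359 kJ/mol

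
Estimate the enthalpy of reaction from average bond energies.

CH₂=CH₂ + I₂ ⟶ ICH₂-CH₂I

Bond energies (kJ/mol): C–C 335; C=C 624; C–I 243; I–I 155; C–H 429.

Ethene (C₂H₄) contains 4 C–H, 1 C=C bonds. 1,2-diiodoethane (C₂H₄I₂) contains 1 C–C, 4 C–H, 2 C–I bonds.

Bonds broken (reactants):
  C–H: 4 × 429 = 1716
  C=C: 1 × 624 = 624
  I–I: 1 × 155 = 155
  Σ(broken) = 2495 kJ
Bonds formed (products):
  C–C: 1 × 335 = 335
  C–H: 4 × 429 = 1716
  C–I: 2 × 243 = 486
  Σ(formed) = 2537 kJ
ΔH = Σ(broken) − Σ(formed) = 2495 − 2537 = −42 kJ

ΔH ≈ −42 kJ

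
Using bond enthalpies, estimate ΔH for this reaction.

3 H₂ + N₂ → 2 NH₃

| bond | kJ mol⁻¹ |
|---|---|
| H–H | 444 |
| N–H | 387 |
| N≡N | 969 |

Bonds broken (reactants):
  H–H: 3 × 444 = 1332
  N≡N: 1 × 969 = 969
  Σ(broken) = 2301 kJ
Bonds formed (products):
  N–H: 6 × 387 = 2322
  Σ(formed) = 2322 kJ
ΔH = Σ(broken) − Σ(formed) = 2301 − 2322 = −21 kJ

ΔH ≈ −21 kJ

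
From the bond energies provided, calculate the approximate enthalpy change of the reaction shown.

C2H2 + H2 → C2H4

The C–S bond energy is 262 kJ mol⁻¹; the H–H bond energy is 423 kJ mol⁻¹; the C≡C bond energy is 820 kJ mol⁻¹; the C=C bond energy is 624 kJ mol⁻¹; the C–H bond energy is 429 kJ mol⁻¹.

Bonds broken (reactants):
  C≡C: 1 × 820 = 820
  C–H: 2 × 429 = 858
  H–H: 1 × 423 = 423
  Σ(broken) = 2101 kJ
Bonds formed (products):
  C–H: 4 × 429 = 1716
  C=C: 1 × 624 = 624
  Σ(formed) = 2340 kJ
ΔH = Σ(broken) − Σ(formed) = 2101 − 2340 = −239 kJ

ΔH ≈ −239 kJ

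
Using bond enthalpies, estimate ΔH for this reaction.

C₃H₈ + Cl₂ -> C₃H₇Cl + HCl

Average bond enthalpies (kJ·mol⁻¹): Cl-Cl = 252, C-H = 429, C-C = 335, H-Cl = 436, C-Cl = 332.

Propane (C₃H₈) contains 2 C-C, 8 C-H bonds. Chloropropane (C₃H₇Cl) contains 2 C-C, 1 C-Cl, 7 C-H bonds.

Bonds broken (reactants):
  C-C: 2 × 335 = 670
  C-H: 8 × 429 = 3432
  Cl-Cl: 1 × 252 = 252
  Σ(broken) = 4354 kJ
Bonds formed (products):
  C-C: 2 × 335 = 670
  C-Cl: 1 × 332 = 332
  C-H: 7 × 429 = 3003
  H-Cl: 1 × 436 = 436
  Σ(formed) = 4441 kJ
ΔH = Σ(broken) − Σ(formed) = 4354 − 4441 = −87 kJ

ΔH ≈ −87 kJ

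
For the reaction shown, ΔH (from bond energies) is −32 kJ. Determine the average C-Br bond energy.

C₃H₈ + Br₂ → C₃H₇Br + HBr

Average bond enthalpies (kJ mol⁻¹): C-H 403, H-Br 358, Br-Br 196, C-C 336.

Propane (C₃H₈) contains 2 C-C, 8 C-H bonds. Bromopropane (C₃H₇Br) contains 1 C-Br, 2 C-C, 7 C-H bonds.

Let D be the C-Br bond energy.
Σ(broken) = 1×196 + 2×336 + 8×403 = 4092
Σ(formed) = 1×D + 2×336 + 7×403 + 1×358 = 3851 + D
ΔH = Σ(broken) − Σ(formed) = (4092) − (3851 + D) = +241 − D
Setting this equal to −32 kJ gives D = 273 kJ/mol.

D(C-Br) ≈ 273 kJ/mol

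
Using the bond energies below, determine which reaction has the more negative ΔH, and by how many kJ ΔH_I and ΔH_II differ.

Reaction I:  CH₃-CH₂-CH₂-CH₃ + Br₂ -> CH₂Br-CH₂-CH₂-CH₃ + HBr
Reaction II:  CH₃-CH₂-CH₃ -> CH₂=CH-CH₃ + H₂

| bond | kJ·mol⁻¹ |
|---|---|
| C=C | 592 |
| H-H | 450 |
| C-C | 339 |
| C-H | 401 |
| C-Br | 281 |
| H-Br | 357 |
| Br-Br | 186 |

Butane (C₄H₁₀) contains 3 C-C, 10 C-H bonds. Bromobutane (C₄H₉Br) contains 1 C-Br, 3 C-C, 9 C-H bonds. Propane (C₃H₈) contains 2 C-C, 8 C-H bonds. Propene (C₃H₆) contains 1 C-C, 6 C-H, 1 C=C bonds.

Reaction I:
  Bonds broken (reactants):
    Br-Br: 1 × 186 = 186
    C-C: 3 × 339 = 1017
    C-H: 10 × 401 = 4010
    Σ(broken) = 5213 kJ
  Bonds formed (products):
    C-Br: 1 × 281 = 281
    C-C: 3 × 339 = 1017
    C-H: 9 × 401 = 3609
    H-Br: 1 × 357 = 357
    Σ(formed) = 5264 kJ
  ΔH_I = 5213 − 5264 = −51 kJ
Reaction II:
  Bonds broken (reactants):
    C-C: 2 × 339 = 678
    C-H: 8 × 401 = 3208
    Σ(broken) = 3886 kJ
  Bonds formed (products):
    C-C: 1 × 339 = 339
    C-H: 6 × 401 = 2406
    C=C: 1 × 592 = 592
    H-H: 1 × 450 = 450
    Σ(formed) = 3787 kJ
  ΔH_II = 3886 − 3787 = +99 kJ
ΔH_I − ΔH_II = −150 kJ, so reaction I has the more negative ΔH; |ΔH_I − ΔH_II| = 150 kJ.

Reaction I, by 150 kJ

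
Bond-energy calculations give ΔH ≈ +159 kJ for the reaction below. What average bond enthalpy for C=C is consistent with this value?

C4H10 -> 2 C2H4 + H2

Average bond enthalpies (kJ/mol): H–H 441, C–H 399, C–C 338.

D(C=C) ≈ 606 kJ/mol

Let D be the C=C bond energy.
Σ(broken) = 3×338 + 10×399 = 5004
Σ(formed) = 8×399 + 2×D + 1×441 = 3633 + 2D
ΔH = Σ(broken) − Σ(formed) = (5004) − (3633 + 2D) = +1371 − 2D
Setting this equal to +159 kJ gives 2D = 1212, so D = 606 kJ/mol.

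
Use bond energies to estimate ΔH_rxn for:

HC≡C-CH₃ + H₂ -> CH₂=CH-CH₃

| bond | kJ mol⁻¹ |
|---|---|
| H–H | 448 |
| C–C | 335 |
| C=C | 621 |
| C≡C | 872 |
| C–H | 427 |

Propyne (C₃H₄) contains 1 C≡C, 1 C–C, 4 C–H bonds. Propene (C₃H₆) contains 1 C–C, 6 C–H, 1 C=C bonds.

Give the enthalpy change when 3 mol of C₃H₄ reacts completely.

Bonds broken (reactants):
  C≡C: 1 × 872 = 872
  C–C: 1 × 335 = 335
  C–H: 4 × 427 = 1708
  H–H: 1 × 448 = 448
  Σ(broken) = 3363 kJ
Bonds formed (products):
  C–C: 1 × 335 = 335
  C–H: 6 × 427 = 2562
  C=C: 1 × 621 = 621
  Σ(formed) = 3518 kJ
ΔH = Σ(broken) − Σ(formed) = 3363 − 3518 = −155 kJ
For 3× the reaction as written: 3 × (−155) = −465 kJ

ΔH = −465 kJ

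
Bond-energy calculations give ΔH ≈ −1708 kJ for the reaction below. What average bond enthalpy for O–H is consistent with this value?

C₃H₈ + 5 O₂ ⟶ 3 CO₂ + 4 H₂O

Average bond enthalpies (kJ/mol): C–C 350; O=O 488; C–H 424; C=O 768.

Let D be the O–H bond energy.
Σ(broken) = 2×350 + 8×424 + 5×488 = 6532
Σ(formed) = 6×768 + 8×D = 4608 + 8D
ΔH = Σ(broken) − Σ(formed) = (6532) − (4608 + 8D) = +1924 − 8D
Setting this equal to −1708 kJ gives 8D = 3632, so D = 454 kJ/mol.

D(O–H) ≈ 454 kJ/mol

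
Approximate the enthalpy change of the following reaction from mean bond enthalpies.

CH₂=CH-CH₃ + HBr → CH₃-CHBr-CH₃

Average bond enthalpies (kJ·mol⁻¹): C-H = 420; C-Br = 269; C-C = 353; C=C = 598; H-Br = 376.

ΔH ≈ −68 kJ

Bonds broken (reactants):
  C-C: 1 × 353 = 353
  C-H: 6 × 420 = 2520
  C=C: 1 × 598 = 598
  H-Br: 1 × 376 = 376
  Σ(broken) = 3847 kJ
Bonds formed (products):
  C-Br: 1 × 269 = 269
  C-C: 2 × 353 = 706
  C-H: 7 × 420 = 2940
  Σ(formed) = 3915 kJ
ΔH = Σ(broken) − Σ(formed) = 3847 − 3915 = −68 kJ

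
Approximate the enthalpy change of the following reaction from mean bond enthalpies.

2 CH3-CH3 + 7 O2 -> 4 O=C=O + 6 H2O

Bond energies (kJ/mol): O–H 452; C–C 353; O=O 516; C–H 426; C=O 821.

ΔH ≈ −2562 kJ

Bonds broken (reactants):
  C–C: 2 × 353 = 706
  C–H: 12 × 426 = 5112
  O=O: 7 × 516 = 3612
  Σ(broken) = 9430 kJ
Bonds formed (products):
  C=O: 8 × 821 = 6568
  O–H: 12 × 452 = 5424
  Σ(formed) = 11992 kJ
ΔH = Σ(broken) − Σ(formed) = 9430 − 11992 = −2562 kJ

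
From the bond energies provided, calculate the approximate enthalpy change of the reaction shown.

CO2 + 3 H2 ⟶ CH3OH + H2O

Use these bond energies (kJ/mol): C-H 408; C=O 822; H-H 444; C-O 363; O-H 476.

Bonds broken (reactants):
  C=O: 2 × 822 = 1644
  H-H: 3 × 444 = 1332
  Σ(broken) = 2976 kJ
Bonds formed (products):
  C-H: 3 × 408 = 1224
  C-O: 1 × 363 = 363
  O-H: 3 × 476 = 1428
  Σ(formed) = 3015 kJ
ΔH = Σ(broken) − Σ(formed) = 2976 − 3015 = −39 kJ

ΔH ≈ −39 kJ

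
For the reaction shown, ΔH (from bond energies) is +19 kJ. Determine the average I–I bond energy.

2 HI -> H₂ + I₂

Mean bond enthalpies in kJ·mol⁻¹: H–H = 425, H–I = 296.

D(I–I) ≈ 148 kJ/mol

Let D be the I–I bond energy.
Σ(broken) = 2×296 = 592
Σ(formed) = 1×425 + 1×D = 425 + D
ΔH = Σ(broken) − Σ(formed) = (592) − (425 + D) = +167 − D
Setting this equal to +19 kJ gives D = 148 kJ/mol.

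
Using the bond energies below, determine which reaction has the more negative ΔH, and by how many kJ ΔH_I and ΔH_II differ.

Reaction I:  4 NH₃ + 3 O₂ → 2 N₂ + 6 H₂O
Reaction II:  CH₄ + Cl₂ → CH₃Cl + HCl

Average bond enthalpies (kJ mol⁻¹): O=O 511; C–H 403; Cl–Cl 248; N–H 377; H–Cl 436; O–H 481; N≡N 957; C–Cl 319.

Reaction I, by 1525 kJ

Reaction I:
  Bonds broken (reactants):
    N–H: 12 × 377 = 4524
    O=O: 3 × 511 = 1533
    Σ(broken) = 6057 kJ
  Bonds formed (products):
    N≡N: 2 × 957 = 1914
    O–H: 12 × 481 = 5772
    Σ(formed) = 7686 kJ
  ΔH_I = 6057 − 7686 = −1629 kJ
Reaction II:
  Bonds broken (reactants):
    C–H: 4 × 403 = 1612
    Cl–Cl: 1 × 248 = 248
    Σ(broken) = 1860 kJ
  Bonds formed (products):
    C–Cl: 1 × 319 = 319
    C–H: 3 × 403 = 1209
    H–Cl: 1 × 436 = 436
    Σ(formed) = 1964 kJ
  ΔH_II = 1860 − 1964 = −104 kJ
ΔH_I − ΔH_II = −1525 kJ, so reaction I has the more negative ΔH; |ΔH_I − ΔH_II| = 1525 kJ.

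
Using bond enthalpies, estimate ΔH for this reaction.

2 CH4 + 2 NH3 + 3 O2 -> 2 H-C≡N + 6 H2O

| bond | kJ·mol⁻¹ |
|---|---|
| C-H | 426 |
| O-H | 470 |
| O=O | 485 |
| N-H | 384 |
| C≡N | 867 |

Bonds broken (reactants):
  C-H: 8 × 426 = 3408
  N-H: 6 × 384 = 2304
  O=O: 3 × 485 = 1455
  Σ(broken) = 7167 kJ
Bonds formed (products):
  C≡N: 2 × 867 = 1734
  C-H: 2 × 426 = 852
  O-H: 12 × 470 = 5640
  Σ(formed) = 8226 kJ
ΔH = Σ(broken) − Σ(formed) = 7167 − 8226 = −1059 kJ

ΔH ≈ −1059 kJ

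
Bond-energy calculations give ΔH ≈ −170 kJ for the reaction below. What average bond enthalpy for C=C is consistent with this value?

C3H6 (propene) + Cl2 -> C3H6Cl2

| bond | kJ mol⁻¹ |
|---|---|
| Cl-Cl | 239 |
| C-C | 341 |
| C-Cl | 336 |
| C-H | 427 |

Let D be the C=C bond energy.
Σ(broken) = 1×341 + 6×427 + 1×D + 1×239 = 3142 + D
Σ(formed) = 2×341 + 2×336 + 6×427 = 3916
ΔH = Σ(broken) − Σ(formed) = (3142 + D) − (3916) = −774 + D
Setting this equal to −170 kJ gives D = 604 kJ/mol.

D(C=C) ≈ 604 kJ/mol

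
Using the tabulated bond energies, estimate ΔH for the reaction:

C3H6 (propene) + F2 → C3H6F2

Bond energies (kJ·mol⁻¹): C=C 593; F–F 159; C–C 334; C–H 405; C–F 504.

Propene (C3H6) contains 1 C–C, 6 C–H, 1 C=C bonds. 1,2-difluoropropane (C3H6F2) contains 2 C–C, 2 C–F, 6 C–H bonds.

ΔH ≈ −590 kJ

Bonds broken (reactants):
  C–C: 1 × 334 = 334
  C–H: 6 × 405 = 2430
  C=C: 1 × 593 = 593
  F–F: 1 × 159 = 159
  Σ(broken) = 3516 kJ
Bonds formed (products):
  C–C: 2 × 334 = 668
  C–F: 2 × 504 = 1008
  C–H: 6 × 405 = 2430
  Σ(formed) = 4106 kJ
ΔH = Σ(broken) − Σ(formed) = 3516 − 4106 = −590 kJ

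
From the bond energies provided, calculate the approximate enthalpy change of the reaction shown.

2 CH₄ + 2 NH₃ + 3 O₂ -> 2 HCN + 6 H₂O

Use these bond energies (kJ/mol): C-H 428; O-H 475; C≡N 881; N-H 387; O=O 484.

Bonds broken (reactants):
  C-H: 8 × 428 = 3424
  N-H: 6 × 387 = 2322
  O=O: 3 × 484 = 1452
  Σ(broken) = 7198 kJ
Bonds formed (products):
  C≡N: 2 × 881 = 1762
  C-H: 2 × 428 = 856
  O-H: 12 × 475 = 5700
  Σ(formed) = 8318 kJ
ΔH = Σ(broken) − Σ(formed) = 7198 − 8318 = −1120 kJ

ΔH ≈ −1120 kJ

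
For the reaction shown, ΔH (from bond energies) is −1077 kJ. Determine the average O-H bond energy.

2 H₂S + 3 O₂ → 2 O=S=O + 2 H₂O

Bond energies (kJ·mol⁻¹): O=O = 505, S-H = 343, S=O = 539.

Let D be the O-H bond energy.
Σ(broken) = 3×505 + 4×343 = 2887
Σ(formed) = 4×D + 4×539 = 2156 + 4D
ΔH = Σ(broken) − Σ(formed) = (2887) − (2156 + 4D) = +731 − 4D
Setting this equal to −1077 kJ gives 4D = 1808, so D = 452 kJ/mol.

D(O-H) ≈ 452 kJ/mol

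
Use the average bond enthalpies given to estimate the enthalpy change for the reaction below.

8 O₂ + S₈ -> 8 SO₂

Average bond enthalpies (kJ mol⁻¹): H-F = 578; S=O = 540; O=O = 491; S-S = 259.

Bonds broken (reactants):
  O=O: 8 × 491 = 3928
  S-S: 8 × 259 = 2072
  Σ(broken) = 6000 kJ
Bonds formed (products):
  S=O: 16 × 540 = 8640
  Σ(formed) = 8640 kJ
ΔH = Σ(broken) − Σ(formed) = 6000 − 8640 = −2640 kJ

ΔH ≈ −2640 kJ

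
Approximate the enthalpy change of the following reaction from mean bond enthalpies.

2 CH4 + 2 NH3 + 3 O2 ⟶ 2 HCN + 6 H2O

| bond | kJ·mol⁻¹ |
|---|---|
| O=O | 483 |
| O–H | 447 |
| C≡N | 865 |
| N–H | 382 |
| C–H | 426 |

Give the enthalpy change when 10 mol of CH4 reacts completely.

Bonds broken (reactants):
  C–H: 8 × 426 = 3408
  N–H: 6 × 382 = 2292
  O=O: 3 × 483 = 1449
  Σ(broken) = 7149 kJ
Bonds formed (products):
  C≡N: 2 × 865 = 1730
  C–H: 2 × 426 = 852
  O–H: 12 × 447 = 5364
  Σ(formed) = 7946 kJ
ΔH = Σ(broken) − Σ(formed) = 7149 − 7946 = −797 kJ
For 5× the reaction as written: 5 × (−797) = −3985 kJ

ΔH = −3985 kJ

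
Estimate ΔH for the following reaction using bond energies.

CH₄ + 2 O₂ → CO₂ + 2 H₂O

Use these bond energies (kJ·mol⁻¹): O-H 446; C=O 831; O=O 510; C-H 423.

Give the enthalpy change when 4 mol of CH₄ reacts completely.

ΔH = −2936 kJ

Bonds broken (reactants):
  C-H: 4 × 423 = 1692
  O=O: 2 × 510 = 1020
  Σ(broken) = 2712 kJ
Bonds formed (products):
  C=O: 2 × 831 = 1662
  O-H: 4 × 446 = 1784
  Σ(formed) = 3446 kJ
ΔH = Σ(broken) − Σ(formed) = 2712 − 3446 = −734 kJ
For 4× the reaction as written: 4 × (−734) = −2936 kJ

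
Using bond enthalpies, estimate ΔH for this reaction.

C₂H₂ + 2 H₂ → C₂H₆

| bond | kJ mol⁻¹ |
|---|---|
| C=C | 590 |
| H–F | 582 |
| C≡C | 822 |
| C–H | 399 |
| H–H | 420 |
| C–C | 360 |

ΔH ≈ −294 kJ

Bonds broken (reactants):
  C≡C: 1 × 822 = 822
  C–H: 2 × 399 = 798
  H–H: 2 × 420 = 840
  Σ(broken) = 2460 kJ
Bonds formed (products):
  C–C: 1 × 360 = 360
  C–H: 6 × 399 = 2394
  Σ(formed) = 2754 kJ
ΔH = Σ(broken) − Σ(formed) = 2460 − 2754 = −294 kJ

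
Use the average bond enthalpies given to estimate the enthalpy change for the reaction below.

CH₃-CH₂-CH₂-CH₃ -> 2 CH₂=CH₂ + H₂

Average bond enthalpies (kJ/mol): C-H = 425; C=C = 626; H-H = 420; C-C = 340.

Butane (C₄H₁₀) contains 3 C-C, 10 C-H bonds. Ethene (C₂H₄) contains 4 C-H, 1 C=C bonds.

Bonds broken (reactants):
  C-C: 3 × 340 = 1020
  C-H: 10 × 425 = 4250
  Σ(broken) = 5270 kJ
Bonds formed (products):
  C-H: 8 × 425 = 3400
  C=C: 2 × 626 = 1252
  H-H: 1 × 420 = 420
  Σ(formed) = 5072 kJ
ΔH = Σ(broken) − Σ(formed) = 5270 − 5072 = +198 kJ

ΔH ≈ +198 kJ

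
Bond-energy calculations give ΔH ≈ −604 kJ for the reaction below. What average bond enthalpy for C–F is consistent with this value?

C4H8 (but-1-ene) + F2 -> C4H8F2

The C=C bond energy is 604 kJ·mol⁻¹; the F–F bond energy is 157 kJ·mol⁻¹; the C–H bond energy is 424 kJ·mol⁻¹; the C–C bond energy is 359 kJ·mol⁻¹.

Let D be the C–F bond energy.
Σ(broken) = 2×359 + 8×424 + 1×604 + 1×157 = 4871
Σ(formed) = 3×359 + 2×D + 8×424 = 4469 + 2D
ΔH = Σ(broken) − Σ(formed) = (4871) − (4469 + 2D) = +402 − 2D
Setting this equal to −604 kJ gives 2D = 1006, so D = 503 kJ/mol.

D(C–F) ≈ 503 kJ/mol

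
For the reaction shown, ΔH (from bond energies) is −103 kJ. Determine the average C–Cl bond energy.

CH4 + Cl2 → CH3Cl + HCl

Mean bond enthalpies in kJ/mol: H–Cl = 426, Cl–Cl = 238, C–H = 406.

Let D be the C–Cl bond energy.
Σ(broken) = 4×406 + 1×238 = 1862
Σ(formed) = 1×D + 3×406 + 1×426 = 1644 + D
ΔH = Σ(broken) − Σ(formed) = (1862) − (1644 + D) = +218 − D
Setting this equal to −103 kJ gives D = 321 kJ/mol.

D(C–Cl) ≈ 321 kJ/mol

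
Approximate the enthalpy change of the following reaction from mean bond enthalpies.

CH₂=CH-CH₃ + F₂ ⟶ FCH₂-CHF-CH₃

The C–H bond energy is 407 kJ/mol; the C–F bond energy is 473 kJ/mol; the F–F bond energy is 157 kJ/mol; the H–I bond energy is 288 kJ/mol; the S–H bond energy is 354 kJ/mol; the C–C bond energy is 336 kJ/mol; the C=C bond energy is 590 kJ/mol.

ΔH ≈ −535 kJ

Bonds broken (reactants):
  C–C: 1 × 336 = 336
  C–H: 6 × 407 = 2442
  C=C: 1 × 590 = 590
  F–F: 1 × 157 = 157
  Σ(broken) = 3525 kJ
Bonds formed (products):
  C–C: 2 × 336 = 672
  C–F: 2 × 473 = 946
  C–H: 6 × 407 = 2442
  Σ(formed) = 4060 kJ
ΔH = Σ(broken) − Σ(formed) = 3525 − 4060 = −535 kJ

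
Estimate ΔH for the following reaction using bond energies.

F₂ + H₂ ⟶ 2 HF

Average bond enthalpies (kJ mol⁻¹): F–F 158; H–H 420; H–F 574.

Bonds broken (reactants):
  F–F: 1 × 158 = 158
  H–H: 1 × 420 = 420
  Σ(broken) = 578 kJ
Bonds formed (products):
  H–F: 2 × 574 = 1148
  Σ(formed) = 1148 kJ
ΔH = Σ(broken) − Σ(formed) = 578 − 1148 = −570 kJ

ΔH ≈ −570 kJ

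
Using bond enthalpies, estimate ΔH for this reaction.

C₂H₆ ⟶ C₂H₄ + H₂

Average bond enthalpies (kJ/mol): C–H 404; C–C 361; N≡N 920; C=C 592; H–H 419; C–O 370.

Bonds broken (reactants):
  C–C: 1 × 361 = 361
  C–H: 6 × 404 = 2424
  Σ(broken) = 2785 kJ
Bonds formed (products):
  C–H: 4 × 404 = 1616
  C=C: 1 × 592 = 592
  H–H: 1 × 419 = 419
  Σ(formed) = 2627 kJ
ΔH = Σ(broken) − Σ(formed) = 2785 − 2627 = +158 kJ

ΔH ≈ +158 kJ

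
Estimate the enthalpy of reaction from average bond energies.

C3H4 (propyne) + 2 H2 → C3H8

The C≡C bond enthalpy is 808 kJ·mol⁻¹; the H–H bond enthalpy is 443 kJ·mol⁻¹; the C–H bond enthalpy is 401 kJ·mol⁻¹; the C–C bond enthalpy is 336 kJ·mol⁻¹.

Bonds broken (reactants):
  C≡C: 1 × 808 = 808
  C–C: 1 × 336 = 336
  C–H: 4 × 401 = 1604
  H–H: 2 × 443 = 886
  Σ(broken) = 3634 kJ
Bonds formed (products):
  C–C: 2 × 336 = 672
  C–H: 8 × 401 = 3208
  Σ(formed) = 3880 kJ
ΔH = Σ(broken) − Σ(formed) = 3634 − 3880 = −246 kJ

ΔH ≈ −246 kJ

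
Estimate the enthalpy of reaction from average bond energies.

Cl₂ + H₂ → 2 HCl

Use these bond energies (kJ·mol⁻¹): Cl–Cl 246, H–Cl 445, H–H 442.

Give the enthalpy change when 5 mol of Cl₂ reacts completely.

ΔH = −1010 kJ

Bonds broken (reactants):
  Cl–Cl: 1 × 246 = 246
  H–H: 1 × 442 = 442
  Σ(broken) = 688 kJ
Bonds formed (products):
  H–Cl: 2 × 445 = 890
  Σ(formed) = 890 kJ
ΔH = Σ(broken) − Σ(formed) = 688 − 890 = −202 kJ
For 5× the reaction as written: 5 × (−202) = −1010 kJ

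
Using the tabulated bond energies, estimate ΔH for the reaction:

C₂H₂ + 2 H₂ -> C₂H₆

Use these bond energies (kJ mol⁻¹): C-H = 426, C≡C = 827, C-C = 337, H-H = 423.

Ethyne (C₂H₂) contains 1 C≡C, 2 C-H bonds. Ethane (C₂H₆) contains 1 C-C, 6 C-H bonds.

Bonds broken (reactants):
  C≡C: 1 × 827 = 827
  C-H: 2 × 426 = 852
  H-H: 2 × 423 = 846
  Σ(broken) = 2525 kJ
Bonds formed (products):
  C-C: 1 × 337 = 337
  C-H: 6 × 426 = 2556
  Σ(formed) = 2893 kJ
ΔH = Σ(broken) − Σ(formed) = 2525 − 2893 = −368 kJ

ΔH ≈ −368 kJ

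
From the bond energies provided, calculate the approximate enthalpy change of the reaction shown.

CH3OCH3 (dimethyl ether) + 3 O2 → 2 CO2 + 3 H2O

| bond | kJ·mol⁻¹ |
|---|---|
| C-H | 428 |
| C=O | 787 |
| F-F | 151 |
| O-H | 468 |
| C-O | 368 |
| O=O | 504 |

ΔH ≈ −1140 kJ

Bonds broken (reactants):
  C-H: 6 × 428 = 2568
  C-O: 2 × 368 = 736
  O=O: 3 × 504 = 1512
  Σ(broken) = 4816 kJ
Bonds formed (products):
  C=O: 4 × 787 = 3148
  O-H: 6 × 468 = 2808
  Σ(formed) = 5956 kJ
ΔH = Σ(broken) − Σ(formed) = 4816 − 5956 = −1140 kJ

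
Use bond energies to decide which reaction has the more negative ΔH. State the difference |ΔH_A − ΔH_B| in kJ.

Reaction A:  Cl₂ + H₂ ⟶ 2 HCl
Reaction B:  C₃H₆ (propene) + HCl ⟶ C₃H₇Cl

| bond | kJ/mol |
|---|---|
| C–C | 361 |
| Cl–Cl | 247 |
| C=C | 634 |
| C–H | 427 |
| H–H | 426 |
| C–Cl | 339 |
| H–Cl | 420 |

Reaction A:
  Bonds broken (reactants):
    Cl–Cl: 1 × 247 = 247
    H–H: 1 × 426 = 426
    Σ(broken) = 673 kJ
  Bonds formed (products):
    H–Cl: 2 × 420 = 840
    Σ(formed) = 840 kJ
  ΔH_A = 673 − 840 = −167 kJ
Reaction B:
  Bonds broken (reactants):
    C–C: 1 × 361 = 361
    C–H: 6 × 427 = 2562
    C=C: 1 × 634 = 634
    H–Cl: 1 × 420 = 420
    Σ(broken) = 3977 kJ
  Bonds formed (products):
    C–C: 2 × 361 = 722
    C–Cl: 1 × 339 = 339
    C–H: 7 × 427 = 2989
    Σ(formed) = 4050 kJ
  ΔH_B = 3977 − 4050 = −73 kJ
ΔH_A − ΔH_B = −94 kJ, so reaction A has the more negative ΔH; |ΔH_A − ΔH_B| = 94 kJ.

Reaction A, by 94 kJ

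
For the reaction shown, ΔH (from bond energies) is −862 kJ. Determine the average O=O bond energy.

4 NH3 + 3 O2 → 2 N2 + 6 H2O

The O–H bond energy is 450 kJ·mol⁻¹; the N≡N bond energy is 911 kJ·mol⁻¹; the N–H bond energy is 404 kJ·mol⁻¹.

D(O=O) ≈ 504 kJ/mol

Let D be the O=O bond energy.
Σ(broken) = 12×404 + 3×D = 4848 + 3D
Σ(formed) = 2×911 + 12×450 = 7222
ΔH = Σ(broken) − Σ(formed) = (4848 + 3D) − (7222) = −2374 + 3D
Setting this equal to −862 kJ gives 3D = 1512, so D = 504 kJ/mol.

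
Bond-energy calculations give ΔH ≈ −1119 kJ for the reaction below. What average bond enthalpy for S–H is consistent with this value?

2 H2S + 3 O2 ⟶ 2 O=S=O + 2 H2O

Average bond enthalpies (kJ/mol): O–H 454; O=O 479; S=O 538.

Let D be the S–H bond energy.
Σ(broken) = 3×479 + 4×D = 1437 + 4D
Σ(formed) = 4×454 + 4×538 = 3968
ΔH = Σ(broken) − Σ(formed) = (1437 + 4D) − (3968) = −2531 + 4D
Setting this equal to −1119 kJ gives 4D = 1412, so D = 353 kJ/mol.

D(S–H) ≈ 353 kJ/mol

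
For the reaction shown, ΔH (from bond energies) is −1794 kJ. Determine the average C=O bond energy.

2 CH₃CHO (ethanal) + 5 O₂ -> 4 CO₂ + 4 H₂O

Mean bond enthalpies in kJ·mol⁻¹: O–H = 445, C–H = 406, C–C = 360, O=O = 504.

Let D be the C=O bond energy.
Σ(broken) = 2×360 + 8×406 + 2×D + 5×504 = 6488 + 2D
Σ(formed) = 8×D + 8×445 = 3560 + 8D
ΔH = Σ(broken) − Σ(formed) = (6488 + 2D) − (3560 + 8D) = +2928 − 6D
Setting this equal to −1794 kJ gives 6D = 4722, so D = 787 kJ/mol.

D(C=O) ≈ 787 kJ/mol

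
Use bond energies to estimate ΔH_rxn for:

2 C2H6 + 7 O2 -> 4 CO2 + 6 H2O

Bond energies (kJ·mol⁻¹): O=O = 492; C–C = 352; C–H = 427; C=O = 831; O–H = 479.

ΔH ≈ −3124 kJ

Bonds broken (reactants):
  C–C: 2 × 352 = 704
  C–H: 12 × 427 = 5124
  O=O: 7 × 492 = 3444
  Σ(broken) = 9272 kJ
Bonds formed (products):
  C=O: 8 × 831 = 6648
  O–H: 12 × 479 = 5748
  Σ(formed) = 12396 kJ
ΔH = Σ(broken) − Σ(formed) = 9272 − 12396 = −3124 kJ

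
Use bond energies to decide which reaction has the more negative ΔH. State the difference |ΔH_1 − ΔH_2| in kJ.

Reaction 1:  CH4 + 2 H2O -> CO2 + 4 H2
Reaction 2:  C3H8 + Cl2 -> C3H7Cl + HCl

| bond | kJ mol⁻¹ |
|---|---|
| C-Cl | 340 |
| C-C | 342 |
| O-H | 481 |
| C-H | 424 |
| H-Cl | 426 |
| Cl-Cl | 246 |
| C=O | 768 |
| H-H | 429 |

Reaction 2, by 464 kJ

Reaction 1:
  Bonds broken (reactants):
    C-H: 4 × 424 = 1696
    O-H: 4 × 481 = 1924
    Σ(broken) = 3620 kJ
  Bonds formed (products):
    C=O: 2 × 768 = 1536
    H-H: 4 × 429 = 1716
    Σ(formed) = 3252 kJ
  ΔH_1 = 3620 − 3252 = +368 kJ
Reaction 2:
  Bonds broken (reactants):
    C-C: 2 × 342 = 684
    C-H: 8 × 424 = 3392
    Cl-Cl: 1 × 246 = 246
    Σ(broken) = 4322 kJ
  Bonds formed (products):
    C-C: 2 × 342 = 684
    C-Cl: 1 × 340 = 340
    C-H: 7 × 424 = 2968
    H-Cl: 1 × 426 = 426
    Σ(formed) = 4418 kJ
  ΔH_2 = 4322 − 4418 = −96 kJ
ΔH_1 − ΔH_2 = +464 kJ, so reaction 2 has the more negative ΔH; |ΔH_1 − ΔH_2| = 464 kJ.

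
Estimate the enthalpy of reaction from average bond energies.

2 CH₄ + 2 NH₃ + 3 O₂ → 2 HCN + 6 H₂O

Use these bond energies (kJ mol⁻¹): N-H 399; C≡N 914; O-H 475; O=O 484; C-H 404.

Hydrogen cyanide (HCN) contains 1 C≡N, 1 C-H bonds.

Bonds broken (reactants):
  C-H: 8 × 404 = 3232
  N-H: 6 × 399 = 2394
  O=O: 3 × 484 = 1452
  Σ(broken) = 7078 kJ
Bonds formed (products):
  C≡N: 2 × 914 = 1828
  C-H: 2 × 404 = 808
  O-H: 12 × 475 = 5700
  Σ(formed) = 8336 kJ
ΔH = Σ(broken) − Σ(formed) = 7078 − 8336 = −1258 kJ

ΔH ≈ −1258 kJ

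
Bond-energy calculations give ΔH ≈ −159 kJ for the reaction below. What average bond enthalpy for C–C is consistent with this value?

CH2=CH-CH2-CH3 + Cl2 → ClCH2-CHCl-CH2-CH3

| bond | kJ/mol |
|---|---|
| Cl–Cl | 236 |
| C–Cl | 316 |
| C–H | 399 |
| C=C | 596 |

D(C–C) ≈ 359 kJ/mol

Let D be the C–C bond energy.
Σ(broken) = 2×D + 8×399 + 1×596 + 1×236 = 4024 + 2D
Σ(formed) = 3×D + 2×316 + 8×399 = 3824 + 3D
ΔH = Σ(broken) − Σ(formed) = (4024 + 2D) − (3824 + 3D) = +200 − D
Setting this equal to −159 kJ gives D = 359 kJ/mol.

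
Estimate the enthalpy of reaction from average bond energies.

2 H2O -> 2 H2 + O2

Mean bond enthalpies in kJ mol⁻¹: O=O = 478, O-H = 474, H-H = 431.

ΔH ≈ +556 kJ

Bonds broken (reactants):
  O-H: 4 × 474 = 1896
  Σ(broken) = 1896 kJ
Bonds formed (products):
  H-H: 2 × 431 = 862
  O=O: 1 × 478 = 478
  Σ(formed) = 1340 kJ
ΔH = Σ(broken) − Σ(formed) = 1896 − 1340 = +556 kJ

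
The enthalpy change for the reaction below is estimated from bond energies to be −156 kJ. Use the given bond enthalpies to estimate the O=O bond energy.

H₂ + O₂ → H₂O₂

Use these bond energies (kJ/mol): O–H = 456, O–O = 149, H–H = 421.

D(O=O) ≈ 484 kJ/mol

Let D be the O=O bond energy.
Σ(broken) = 1×421 + 1×D = 421 + D
Σ(formed) = 2×456 + 1×149 = 1061
ΔH = Σ(broken) − Σ(formed) = (421 + D) − (1061) = −640 + D
Setting this equal to −156 kJ gives D = 484 kJ/mol.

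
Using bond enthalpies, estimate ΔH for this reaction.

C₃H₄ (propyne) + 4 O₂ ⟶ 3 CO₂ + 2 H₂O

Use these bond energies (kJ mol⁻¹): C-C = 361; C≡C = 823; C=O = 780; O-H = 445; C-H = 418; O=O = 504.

Bonds broken (reactants):
  C≡C: 1 × 823 = 823
  C-C: 1 × 361 = 361
  C-H: 4 × 418 = 1672
  O=O: 4 × 504 = 2016
  Σ(broken) = 4872 kJ
Bonds formed (products):
  C=O: 6 × 780 = 4680
  O-H: 4 × 445 = 1780
  Σ(formed) = 6460 kJ
ΔH = Σ(broken) − Σ(formed) = 4872 − 6460 = −1588 kJ

ΔH ≈ −1588 kJ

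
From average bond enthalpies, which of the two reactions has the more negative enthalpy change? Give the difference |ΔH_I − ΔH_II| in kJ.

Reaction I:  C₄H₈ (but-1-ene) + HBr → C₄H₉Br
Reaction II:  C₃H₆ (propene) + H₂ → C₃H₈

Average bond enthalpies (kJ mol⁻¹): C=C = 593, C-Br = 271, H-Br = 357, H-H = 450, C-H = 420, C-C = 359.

Reaction I:
  Bonds broken (reactants):
    C-C: 2 × 359 = 718
    C-H: 8 × 420 = 3360
    C=C: 1 × 593 = 593
    H-Br: 1 × 357 = 357
    Σ(broken) = 5028 kJ
  Bonds formed (products):
    C-Br: 1 × 271 = 271
    C-C: 3 × 359 = 1077
    C-H: 9 × 420 = 3780
    Σ(formed) = 5128 kJ
  ΔH_I = 5028 − 5128 = −100 kJ
Reaction II:
  Bonds broken (reactants):
    C-C: 1 × 359 = 359
    C-H: 6 × 420 = 2520
    C=C: 1 × 593 = 593
    H-H: 1 × 450 = 450
    Σ(broken) = 3922 kJ
  Bonds formed (products):
    C-C: 2 × 359 = 718
    C-H: 8 × 420 = 3360
    Σ(formed) = 4078 kJ
  ΔH_II = 3922 − 4078 = −156 kJ
ΔH_I − ΔH_II = +56 kJ, so reaction II has the more negative ΔH; |ΔH_I − ΔH_II| = 56 kJ.

Reaction II, by 56 kJ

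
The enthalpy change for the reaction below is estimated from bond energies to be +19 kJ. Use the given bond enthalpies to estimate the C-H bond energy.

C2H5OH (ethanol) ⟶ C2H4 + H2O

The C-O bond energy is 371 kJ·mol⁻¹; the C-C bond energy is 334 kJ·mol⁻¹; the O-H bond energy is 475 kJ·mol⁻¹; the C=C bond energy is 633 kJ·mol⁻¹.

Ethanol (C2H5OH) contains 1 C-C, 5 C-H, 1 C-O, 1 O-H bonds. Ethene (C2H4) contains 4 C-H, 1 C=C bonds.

Let D be the C-H bond energy.
Σ(broken) = 1×334 + 5×D + 1×371 + 1×475 = 1180 + 5D
Σ(formed) = 4×D + 1×633 + 2×475 = 1583 + 4D
ΔH = Σ(broken) − Σ(formed) = (1180 + 5D) − (1583 + 4D) = −403 + D
Setting this equal to +19 kJ gives D = 422 kJ/mol.

D(C-H) ≈ 422 kJ/mol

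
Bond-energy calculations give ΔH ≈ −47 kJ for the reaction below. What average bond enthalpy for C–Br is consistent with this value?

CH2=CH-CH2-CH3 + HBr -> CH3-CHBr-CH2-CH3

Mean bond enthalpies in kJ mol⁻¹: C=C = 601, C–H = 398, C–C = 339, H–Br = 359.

Let D be the C–Br bond energy.
Σ(broken) = 2×339 + 8×398 + 1×601 + 1×359 = 4822
Σ(formed) = 1×D + 3×339 + 9×398 = 4599 + D
ΔH = Σ(broken) − Σ(formed) = (4822) − (4599 + D) = +223 − D
Setting this equal to −47 kJ gives D = 270 kJ/mol.

D(C–Br) ≈ 270 kJ/mol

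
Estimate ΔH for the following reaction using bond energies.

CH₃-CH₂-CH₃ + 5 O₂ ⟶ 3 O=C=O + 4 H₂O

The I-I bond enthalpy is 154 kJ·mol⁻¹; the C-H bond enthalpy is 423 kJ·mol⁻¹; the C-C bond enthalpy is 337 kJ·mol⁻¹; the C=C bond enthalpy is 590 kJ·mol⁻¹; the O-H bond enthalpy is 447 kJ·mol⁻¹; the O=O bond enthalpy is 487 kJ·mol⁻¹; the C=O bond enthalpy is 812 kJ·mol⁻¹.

ΔH ≈ −1955 kJ

Bonds broken (reactants):
  C-C: 2 × 337 = 674
  C-H: 8 × 423 = 3384
  O=O: 5 × 487 = 2435
  Σ(broken) = 6493 kJ
Bonds formed (products):
  C=O: 6 × 812 = 4872
  O-H: 8 × 447 = 3576
  Σ(formed) = 8448 kJ
ΔH = Σ(broken) − Σ(formed) = 6493 − 8448 = −1955 kJ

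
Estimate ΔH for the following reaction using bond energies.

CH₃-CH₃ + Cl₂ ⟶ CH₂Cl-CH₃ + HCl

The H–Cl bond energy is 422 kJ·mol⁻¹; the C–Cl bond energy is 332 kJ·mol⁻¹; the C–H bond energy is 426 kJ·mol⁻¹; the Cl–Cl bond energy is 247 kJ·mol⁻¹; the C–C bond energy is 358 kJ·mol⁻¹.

ΔH ≈ −81 kJ

Bonds broken (reactants):
  C–C: 1 × 358 = 358
  C–H: 6 × 426 = 2556
  Cl–Cl: 1 × 247 = 247
  Σ(broken) = 3161 kJ
Bonds formed (products):
  C–C: 1 × 358 = 358
  C–Cl: 1 × 332 = 332
  C–H: 5 × 426 = 2130
  H–Cl: 1 × 422 = 422
  Σ(formed) = 3242 kJ
ΔH = Σ(broken) − Σ(formed) = 3161 − 3242 = −81 kJ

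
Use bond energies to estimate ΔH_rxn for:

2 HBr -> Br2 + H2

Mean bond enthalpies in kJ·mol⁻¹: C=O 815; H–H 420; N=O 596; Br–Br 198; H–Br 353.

ΔH ≈ +88 kJ

Bonds broken (reactants):
  H–Br: 2 × 353 = 706
  Σ(broken) = 706 kJ
Bonds formed (products):
  Br–Br: 1 × 198 = 198
  H–H: 1 × 420 = 420
  Σ(formed) = 618 kJ
ΔH = Σ(broken) − Σ(formed) = 706 − 618 = +88 kJ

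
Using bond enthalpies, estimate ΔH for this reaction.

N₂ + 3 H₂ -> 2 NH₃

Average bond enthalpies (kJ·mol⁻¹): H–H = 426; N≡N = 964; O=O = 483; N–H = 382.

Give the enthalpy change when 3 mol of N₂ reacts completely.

Bonds broken (reactants):
  H–H: 3 × 426 = 1278
  N≡N: 1 × 964 = 964
  Σ(broken) = 2242 kJ
Bonds formed (products):
  N–H: 6 × 382 = 2292
  Σ(formed) = 2292 kJ
ΔH = Σ(broken) − Σ(formed) = 2242 − 2292 = −50 kJ
For 3× the reaction as written: 3 × (−50) = −150 kJ

ΔH = −150 kJ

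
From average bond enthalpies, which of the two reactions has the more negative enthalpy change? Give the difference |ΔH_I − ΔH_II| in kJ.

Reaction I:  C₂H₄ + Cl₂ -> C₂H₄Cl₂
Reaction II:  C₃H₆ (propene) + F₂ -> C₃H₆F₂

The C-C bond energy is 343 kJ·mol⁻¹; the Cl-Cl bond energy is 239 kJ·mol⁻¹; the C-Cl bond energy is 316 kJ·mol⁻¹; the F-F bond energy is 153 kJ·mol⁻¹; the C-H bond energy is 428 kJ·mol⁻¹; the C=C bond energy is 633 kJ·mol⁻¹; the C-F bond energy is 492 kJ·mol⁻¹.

Reaction I:
  Bonds broken (reactants):
    C-H: 4 × 428 = 1712
    C=C: 1 × 633 = 633
    Cl-Cl: 1 × 239 = 239
    Σ(broken) = 2584 kJ
  Bonds formed (products):
    C-C: 1 × 343 = 343
    C-Cl: 2 × 316 = 632
    C-H: 4 × 428 = 1712
    Σ(formed) = 2687 kJ
  ΔH_I = 2584 − 2687 = −103 kJ
Reaction II:
  Bonds broken (reactants):
    C-C: 1 × 343 = 343
    C-H: 6 × 428 = 2568
    C=C: 1 × 633 = 633
    F-F: 1 × 153 = 153
    Σ(broken) = 3697 kJ
  Bonds formed (products):
    C-C: 2 × 343 = 686
    C-F: 2 × 492 = 984
    C-H: 6 × 428 = 2568
    Σ(formed) = 4238 kJ
  ΔH_II = 3697 − 4238 = −541 kJ
ΔH_I − ΔH_II = +438 kJ, so reaction II has the more negative ΔH; |ΔH_I − ΔH_II| = 438 kJ.

Reaction II, by 438 kJ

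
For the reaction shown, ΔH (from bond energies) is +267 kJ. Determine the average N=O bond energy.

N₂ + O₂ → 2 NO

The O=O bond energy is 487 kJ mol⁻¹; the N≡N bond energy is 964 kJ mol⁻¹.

Let D be the N=O bond energy.
Σ(broken) = 1×964 + 1×487 = 1451
Σ(formed) = 2×D = 2D
ΔH = Σ(broken) − Σ(formed) = (1451) − (2D) = +1451 − 2D
Setting this equal to +267 kJ gives 2D = 1184, so D = 592 kJ/mol.

D(N=O) ≈ 592 kJ/mol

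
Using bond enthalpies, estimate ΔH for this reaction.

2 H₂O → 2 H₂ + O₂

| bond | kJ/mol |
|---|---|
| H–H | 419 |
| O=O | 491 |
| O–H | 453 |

ΔH ≈ +483 kJ

Bonds broken (reactants):
  O–H: 4 × 453 = 1812
  Σ(broken) = 1812 kJ
Bonds formed (products):
  H–H: 2 × 419 = 838
  O=O: 1 × 491 = 491
  Σ(formed) = 1329 kJ
ΔH = Σ(broken) − Σ(formed) = 1812 − 1329 = +483 kJ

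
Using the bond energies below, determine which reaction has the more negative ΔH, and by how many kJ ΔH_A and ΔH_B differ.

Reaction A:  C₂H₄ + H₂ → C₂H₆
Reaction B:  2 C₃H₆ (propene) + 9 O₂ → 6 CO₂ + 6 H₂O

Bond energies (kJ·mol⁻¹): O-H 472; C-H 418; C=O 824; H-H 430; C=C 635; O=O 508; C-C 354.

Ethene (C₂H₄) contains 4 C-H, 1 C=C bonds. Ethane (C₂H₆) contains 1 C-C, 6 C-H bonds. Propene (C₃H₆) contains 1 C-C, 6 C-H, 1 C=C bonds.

Reaction A:
  Bonds broken (reactants):
    C-H: 4 × 418 = 1672
    C=C: 1 × 635 = 635
    H-H: 1 × 430 = 430
    Σ(broken) = 2737 kJ
  Bonds formed (products):
    C-C: 1 × 354 = 354
    C-H: 6 × 418 = 2508
    Σ(formed) = 2862 kJ
  ΔH_A = 2737 − 2862 = −125 kJ
Reaction B:
  Bonds broken (reactants):
    C-C: 2 × 354 = 708
    C-H: 12 × 418 = 5016
    C=C: 2 × 635 = 1270
    O=O: 9 × 508 = 4572
    Σ(broken) = 11566 kJ
  Bonds formed (products):
    C=O: 12 × 824 = 9888
    O-H: 12 × 472 = 5664
    Σ(formed) = 15552 kJ
  ΔH_B = 11566 − 15552 = −3986 kJ
ΔH_A − ΔH_B = +3861 kJ, so reaction B has the more negative ΔH; |ΔH_A − ΔH_B| = 3861 kJ.

Reaction B, by 3861 kJ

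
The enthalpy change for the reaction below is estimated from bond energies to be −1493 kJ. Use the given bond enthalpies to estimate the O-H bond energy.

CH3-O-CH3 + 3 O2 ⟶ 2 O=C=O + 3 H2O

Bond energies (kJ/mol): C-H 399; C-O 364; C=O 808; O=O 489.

Let D be the O-H bond energy.
Σ(broken) = 6×399 + 2×364 + 3×489 = 4589
Σ(formed) = 4×808 + 6×D = 3232 + 6D
ΔH = Σ(broken) − Σ(formed) = (4589) − (3232 + 6D) = +1357 − 6D
Setting this equal to −1493 kJ gives 6D = 2850, so D = 475 kJ/mol.

D(O-H) ≈ 475 kJ/mol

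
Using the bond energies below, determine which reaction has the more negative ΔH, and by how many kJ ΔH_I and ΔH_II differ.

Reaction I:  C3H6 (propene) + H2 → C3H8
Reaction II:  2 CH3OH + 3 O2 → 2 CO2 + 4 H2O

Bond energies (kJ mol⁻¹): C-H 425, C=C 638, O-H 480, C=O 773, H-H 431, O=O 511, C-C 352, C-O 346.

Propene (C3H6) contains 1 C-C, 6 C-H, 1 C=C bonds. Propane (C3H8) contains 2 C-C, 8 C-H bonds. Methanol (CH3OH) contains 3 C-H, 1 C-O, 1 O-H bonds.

Reaction II, by 1064 kJ

Reaction I:
  Bonds broken (reactants):
    C-C: 1 × 352 = 352
    C-H: 6 × 425 = 2550
    C=C: 1 × 638 = 638
    H-H: 1 × 431 = 431
    Σ(broken) = 3971 kJ
  Bonds formed (products):
    C-C: 2 × 352 = 704
    C-H: 8 × 425 = 3400
    Σ(formed) = 4104 kJ
  ΔH_I = 3971 − 4104 = −133 kJ
Reaction II:
  Bonds broken (reactants):
    C-H: 6 × 425 = 2550
    C-O: 2 × 346 = 692
    O-H: 2 × 480 = 960
    O=O: 3 × 511 = 1533
    Σ(broken) = 5735 kJ
  Bonds formed (products):
    C=O: 4 × 773 = 3092
    O-H: 8 × 480 = 3840
    Σ(formed) = 6932 kJ
  ΔH_II = 5735 − 6932 = −1197 kJ
ΔH_I − ΔH_II = +1064 kJ, so reaction II has the more negative ΔH; |ΔH_I − ΔH_II| = 1064 kJ.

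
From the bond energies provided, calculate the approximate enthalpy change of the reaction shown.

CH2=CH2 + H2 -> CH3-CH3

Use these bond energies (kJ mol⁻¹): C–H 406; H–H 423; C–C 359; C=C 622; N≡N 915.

Bonds broken (reactants):
  C–H: 4 × 406 = 1624
  C=C: 1 × 622 = 622
  H–H: 1 × 423 = 423
  Σ(broken) = 2669 kJ
Bonds formed (products):
  C–C: 1 × 359 = 359
  C–H: 6 × 406 = 2436
  Σ(formed) = 2795 kJ
ΔH = Σ(broken) − Σ(formed) = 2669 − 2795 = −126 kJ

ΔH ≈ −126 kJ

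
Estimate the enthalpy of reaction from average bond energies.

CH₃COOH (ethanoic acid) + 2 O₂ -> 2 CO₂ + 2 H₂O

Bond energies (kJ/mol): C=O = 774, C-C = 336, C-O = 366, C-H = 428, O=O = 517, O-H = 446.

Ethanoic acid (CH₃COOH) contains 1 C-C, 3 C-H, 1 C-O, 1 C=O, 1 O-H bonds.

Bonds broken (reactants):
  C-C: 1 × 336 = 336
  C-H: 3 × 428 = 1284
  C-O: 1 × 366 = 366
  C=O: 1 × 774 = 774
  O-H: 1 × 446 = 446
  O=O: 2 × 517 = 1034
  Σ(broken) = 4240 kJ
Bonds formed (products):
  C=O: 4 × 774 = 3096
  O-H: 4 × 446 = 1784
  Σ(formed) = 4880 kJ
ΔH = Σ(broken) − Σ(formed) = 4240 − 4880 = −640 kJ

ΔH ≈ −640 kJ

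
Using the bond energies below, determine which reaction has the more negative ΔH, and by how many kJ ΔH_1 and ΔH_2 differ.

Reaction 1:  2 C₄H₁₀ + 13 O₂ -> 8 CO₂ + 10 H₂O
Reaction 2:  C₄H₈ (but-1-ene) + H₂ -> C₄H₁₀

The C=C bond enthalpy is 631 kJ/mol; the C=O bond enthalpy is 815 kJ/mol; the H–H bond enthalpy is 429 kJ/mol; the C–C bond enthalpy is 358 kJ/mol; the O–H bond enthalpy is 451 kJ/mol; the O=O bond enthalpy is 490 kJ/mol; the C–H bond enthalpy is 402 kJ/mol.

Reaction 1, by 5400 kJ

Reaction 1:
  Bonds broken (reactants):
    C–C: 6 × 358 = 2148
    C–H: 20 × 402 = 8040
    O=O: 13 × 490 = 6370
    Σ(broken) = 16558 kJ
  Bonds formed (products):
    C=O: 16 × 815 = 13040
    O–H: 20 × 451 = 9020
    Σ(formed) = 22060 kJ
  ΔH_1 = 16558 − 22060 = −5502 kJ
Reaction 2:
  Bonds broken (reactants):
    C–C: 2 × 358 = 716
    C–H: 8 × 402 = 3216
    C=C: 1 × 631 = 631
    H–H: 1 × 429 = 429
    Σ(broken) = 4992 kJ
  Bonds formed (products):
    C–C: 3 × 358 = 1074
    C–H: 10 × 402 = 4020
    Σ(formed) = 5094 kJ
  ΔH_2 = 4992 − 5094 = −102 kJ
ΔH_1 − ΔH_2 = −5400 kJ, so reaction 1 has the more negative ΔH; |ΔH_1 − ΔH_2| = 5400 kJ.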